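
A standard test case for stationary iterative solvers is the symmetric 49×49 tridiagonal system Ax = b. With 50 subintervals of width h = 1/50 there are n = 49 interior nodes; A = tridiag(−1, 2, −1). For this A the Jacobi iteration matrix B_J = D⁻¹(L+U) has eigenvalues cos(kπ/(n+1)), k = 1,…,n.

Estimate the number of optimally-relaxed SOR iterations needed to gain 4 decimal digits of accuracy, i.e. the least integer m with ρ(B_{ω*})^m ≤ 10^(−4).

ρ_J = max_k |cos(kπ/50)| = cos(π/50) = 0.9980267
root = sin(π/50) = 0.0627905  (since 1−cos² = sin²).
So ω* = 2/1.0627905 = 1.8818384 (Young).
ρ_SOR = ω* − 1 = 1.8818384 − 1 = 0.8818384.
m ≥ 4·ln10 / (−ln 0.8818384) = 73.246; smallest integer m = 74.

m = 74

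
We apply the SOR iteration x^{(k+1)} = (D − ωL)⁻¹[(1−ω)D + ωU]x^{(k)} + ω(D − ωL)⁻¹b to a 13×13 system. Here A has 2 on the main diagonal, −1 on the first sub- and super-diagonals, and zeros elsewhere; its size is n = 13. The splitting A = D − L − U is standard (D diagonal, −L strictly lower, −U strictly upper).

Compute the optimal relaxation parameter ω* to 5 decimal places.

[ρ_J] n=13: ρ(B_J) = cos(π/(n+1)) = cos(π/14) = 0.97493.
√(1 − cos²(π/14)) = sin(π/14) ≈ 0.222521.
[ω*] 2 ÷ (1 + 0.222521) = 2 ÷ 1.222521 = 1.63596.
ρ_SOR = ω* − 1 = 1.63596 − 1 = 0.63596.

ω* = 1.63596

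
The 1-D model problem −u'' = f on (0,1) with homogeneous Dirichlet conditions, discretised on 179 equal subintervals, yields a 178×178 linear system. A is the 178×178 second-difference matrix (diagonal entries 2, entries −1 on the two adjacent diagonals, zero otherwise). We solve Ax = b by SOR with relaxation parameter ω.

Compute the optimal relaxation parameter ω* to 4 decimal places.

ω* = 1.9655

With n=178, ρ(Jacobi) = cos(π/179) = 0.9998.
√(1 − cos²(π/179)) = sin(π/179) ≈ 0.01755.
ω* = 2 / (1 + 0.01755) = 2 / 1.01755 ≈ 1.9655.
At ω = 1.9655 every |λ(B_ω)| = ω−1, so ρ_SOR = 0.9655.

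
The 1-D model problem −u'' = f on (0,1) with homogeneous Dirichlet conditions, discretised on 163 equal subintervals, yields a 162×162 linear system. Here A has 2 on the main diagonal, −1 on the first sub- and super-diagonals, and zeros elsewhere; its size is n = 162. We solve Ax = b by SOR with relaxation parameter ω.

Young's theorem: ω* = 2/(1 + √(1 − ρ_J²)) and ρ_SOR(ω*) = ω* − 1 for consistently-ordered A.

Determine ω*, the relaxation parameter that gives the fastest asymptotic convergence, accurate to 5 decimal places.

ρ_J = max_k |cos(kπ/163)| = cos(π/163) = 0.99981
√(1 − cos²(π/163)) = sin(π/163) ≈ 0.019272.
ω* = 2/(1+0.019272) = 1.96218
ρ_SOR = ω* − 1 = 1.96218 − 1 = 0.96218.

ω* = 1.96218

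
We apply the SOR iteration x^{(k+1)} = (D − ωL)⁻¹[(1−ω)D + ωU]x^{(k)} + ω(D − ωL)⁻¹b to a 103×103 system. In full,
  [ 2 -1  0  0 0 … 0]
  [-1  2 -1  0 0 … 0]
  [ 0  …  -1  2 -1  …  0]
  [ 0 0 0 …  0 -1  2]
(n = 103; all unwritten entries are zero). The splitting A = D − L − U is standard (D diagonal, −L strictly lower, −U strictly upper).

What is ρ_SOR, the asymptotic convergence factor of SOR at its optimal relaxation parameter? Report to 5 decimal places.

ρ_SOR = 0.94136

With n=103, ρ(Jacobi) = cos(π/104) = 0.99954.
√(1−ρ_J²) simplifies to sin(π/104) = 0.030203.
So ω* = 2/1.030203 = 1.94136 (Young).
ρ(B_{ω*}) = ω*−1 = 0.94136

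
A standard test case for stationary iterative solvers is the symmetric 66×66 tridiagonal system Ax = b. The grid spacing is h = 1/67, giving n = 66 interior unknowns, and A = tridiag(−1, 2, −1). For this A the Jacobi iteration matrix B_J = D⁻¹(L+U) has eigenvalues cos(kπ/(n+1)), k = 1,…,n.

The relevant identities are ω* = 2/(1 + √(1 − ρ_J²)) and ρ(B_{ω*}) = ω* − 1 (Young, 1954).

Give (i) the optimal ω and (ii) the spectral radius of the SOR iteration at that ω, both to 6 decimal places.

ω* = 1.910453, ρ_SOR = 0.910453

½·tridiag(1,0,1) at n=66: λ_k = cos(kπ/67); max |λ| at k=1 ⇒ ρ_J = cos(π/67) ≈ 0.998901.
1 − cos²(π/67) = sin²(π/67) ⇒ √(1−ρ_J²) = sin(π/67) = 0.0468723.
[ω*] 2 ÷ (1 + 0.0468723) = 2 ÷ 1.0468723 = 1.910453.
At ω = 1.910453 every |λ(B_ω)| = ω−1, so ρ_SOR = 0.910453.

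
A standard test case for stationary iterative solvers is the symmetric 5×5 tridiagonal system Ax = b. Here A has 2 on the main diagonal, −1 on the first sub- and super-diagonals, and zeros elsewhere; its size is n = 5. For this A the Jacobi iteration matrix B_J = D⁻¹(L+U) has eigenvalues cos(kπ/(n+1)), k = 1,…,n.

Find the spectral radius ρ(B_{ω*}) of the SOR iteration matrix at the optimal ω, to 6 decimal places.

spectrum of D⁻¹(L+U) = {cos(kπ/6) : 1≤k≤5}; ρ_J = cos(π/6) = 0.866025.
root = sin(π/6) = 0.5000000  (since 1−cos² = sin²).
Young: ω* = 2/(1+√(1−ρ_J²)) = 2/(1+0.5000000) = 2/1.5000000 = 1.333333.
ρ(B_{ω*}) = ω*−1 = 0.333333

ρ_SOR = 0.333333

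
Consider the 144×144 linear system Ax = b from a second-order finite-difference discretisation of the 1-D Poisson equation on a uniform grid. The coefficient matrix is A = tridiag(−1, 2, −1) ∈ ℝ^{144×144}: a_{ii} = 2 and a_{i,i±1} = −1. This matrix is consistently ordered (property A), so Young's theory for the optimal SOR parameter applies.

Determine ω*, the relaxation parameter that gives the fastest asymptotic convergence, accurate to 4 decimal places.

ω* = 1.9576

ρ_J = max_k |cos(kπ/145)| = cos(π/145) = 0.9998
root = sin(π/145) = 0.02166  (since 1−cos² = sin²).
ω* = 2/(1 + 0.02166) = 2/1.02166 = 1.9576.
ρ(B_{ω*}) = ω*−1 = 0.9576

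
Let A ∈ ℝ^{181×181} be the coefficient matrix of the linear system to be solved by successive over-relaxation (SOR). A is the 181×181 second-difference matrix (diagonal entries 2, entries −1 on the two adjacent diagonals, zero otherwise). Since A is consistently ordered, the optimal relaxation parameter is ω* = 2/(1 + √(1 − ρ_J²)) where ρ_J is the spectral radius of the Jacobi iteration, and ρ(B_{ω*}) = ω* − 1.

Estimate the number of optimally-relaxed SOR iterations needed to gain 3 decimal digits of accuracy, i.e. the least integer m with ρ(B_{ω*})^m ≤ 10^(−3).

m = 201

ρ_J = max_k |cos(kπ/182)| = cos(π/182) = 0.9998510
√(1−ρ_J²) simplifies to sin(π/182) = 0.0172606.
So ω* = 2/1.0172606 = 1.9660645 (Young).
[ρ_SOR] ω* − 1 = 0.9660645.
ρ_SOR^m ≤ 10^(−3) ⇔ m ≥ 3·ln10/(−ln 0.9660645) = 6.90776/0.0345247 = 200.082; m = ⌈200.082⌉ = 201.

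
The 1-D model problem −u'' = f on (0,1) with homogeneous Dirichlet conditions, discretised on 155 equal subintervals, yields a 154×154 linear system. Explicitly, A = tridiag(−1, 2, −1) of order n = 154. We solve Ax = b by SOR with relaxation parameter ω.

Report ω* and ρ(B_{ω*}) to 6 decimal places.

ω* = 1.960271, ρ_SOR = 0.960271

½·tridiag(1,0,1) at n=154: λ_k = cos(kπ/155); max |λ| at k=1 ⇒ ρ_J = cos(π/155) ≈ 0.999795.
√(1−ρ_J²) = |sin(π/155)| = 0.0202670
[ω*] 2 ÷ (1 + 0.0202670) = 2 ÷ 1.0202670 = 1.960271.
Hence ρ(B_{ω*}) = 1.960271 − 1 = 0.960271.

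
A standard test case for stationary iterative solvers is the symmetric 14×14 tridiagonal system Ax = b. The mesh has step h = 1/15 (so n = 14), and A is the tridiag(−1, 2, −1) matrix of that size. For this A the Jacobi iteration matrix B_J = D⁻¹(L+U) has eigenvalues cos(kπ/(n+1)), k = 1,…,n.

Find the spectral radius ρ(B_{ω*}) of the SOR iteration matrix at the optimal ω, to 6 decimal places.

[ρ_J] n=14: ρ(B_J) = cos(π/(n+1)) = cos(π/15) = 0.978148.
√(1 − cos²(π/15)) = sin(π/15) ≈ 0.2079117.
ω* = 2/(1+0.2079117) = 1.655750
ρ(B_{ω*}) = ω*−1 = 0.655750

ρ_SOR = 0.655750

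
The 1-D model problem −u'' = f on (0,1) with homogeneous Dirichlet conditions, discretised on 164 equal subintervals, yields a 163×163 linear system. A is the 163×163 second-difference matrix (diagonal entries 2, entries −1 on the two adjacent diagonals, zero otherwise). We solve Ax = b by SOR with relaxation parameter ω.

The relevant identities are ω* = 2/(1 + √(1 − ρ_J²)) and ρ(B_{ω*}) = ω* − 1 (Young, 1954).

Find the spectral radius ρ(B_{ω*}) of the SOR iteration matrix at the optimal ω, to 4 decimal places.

ρ_SOR = 0.9624

spectrum of D⁻¹(L+U) = {cos(kπ/164) : 1≤k≤163}; ρ_J = cos(π/164) = 0.9998.
1 − cos²(π/164) = sin²(π/164) ⇒ √(1−ρ_J²) = sin(π/164) = 0.01915.
ω* = 2/(1+0.01915) = 1.9624
At ω = 1.9624 every |λ(B_ω)| = ω−1, so ρ_SOR = 0.9624.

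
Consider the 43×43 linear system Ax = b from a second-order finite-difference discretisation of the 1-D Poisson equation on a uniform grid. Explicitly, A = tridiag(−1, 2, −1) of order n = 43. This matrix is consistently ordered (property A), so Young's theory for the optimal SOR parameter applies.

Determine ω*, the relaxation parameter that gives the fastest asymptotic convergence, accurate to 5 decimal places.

With n=43, ρ(Jacobi) = cos(π/44) = 0.99745.
√(1 − cos²(π/44)) = sin(π/44) ≈ 0.071339.
Young: ω* = 2/(1+√(1−ρ_J²)) = 2/(1+0.071339) = 2/1.071339 = 1.86682.
and ρ(B_{ω*}) = 1.86682 − 1 = 0.86682.

ω* = 1.86682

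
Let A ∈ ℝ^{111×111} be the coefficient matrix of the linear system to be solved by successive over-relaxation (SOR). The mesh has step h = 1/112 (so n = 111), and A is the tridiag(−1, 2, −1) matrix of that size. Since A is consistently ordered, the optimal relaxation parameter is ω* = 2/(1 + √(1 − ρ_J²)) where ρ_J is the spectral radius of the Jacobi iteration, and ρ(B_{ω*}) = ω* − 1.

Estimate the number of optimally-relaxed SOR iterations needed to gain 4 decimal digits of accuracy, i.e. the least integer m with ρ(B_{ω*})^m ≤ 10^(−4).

[ρ_J] n=111: ρ(B_J) = cos(π/(n+1)) = cos(π/112) = 0.9996066.
√(1−ρ_J²) simplifies to sin(π/112) = 0.0280463.
ω* = 2 / (1 + 0.0280463) = 2 / 1.0280463 ≈ 1.9454377.
[ρ_SOR] ω* − 1 = 0.9454377.
For 4 digits: m = 4·ln10 / (−ln 0.9454377) = 9.21034/0.0561073 = 164.156; round up → m = 165.

m = 165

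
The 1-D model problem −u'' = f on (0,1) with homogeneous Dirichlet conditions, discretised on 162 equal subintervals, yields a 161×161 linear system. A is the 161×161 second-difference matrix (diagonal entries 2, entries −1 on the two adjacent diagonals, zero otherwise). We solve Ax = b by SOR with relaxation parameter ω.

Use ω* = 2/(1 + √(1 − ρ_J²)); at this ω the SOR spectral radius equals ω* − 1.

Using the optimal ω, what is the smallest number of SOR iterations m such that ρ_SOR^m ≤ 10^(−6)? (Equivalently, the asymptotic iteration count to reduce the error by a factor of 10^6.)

m = 357

B_J for the 161×161 system has eigenvalues cos(kπ/162); ρ_J = cos(π/162) = 0.9998120.
√(1−ρ_J²) simplifies to sin(π/162) = 0.0193913.
ω* = 2 / (1 + 0.0193913) = 2 / 1.0193913 ≈ 1.9619551.
At ω = 1.9619551 every |λ(B_ω)| = ω−1, so ρ_SOR = 0.9619551.
For 6 digits: m = 6·ln10 / (−ln 0.9619551) = 13.8155/0.0387875 = 356.184; round up → m = 357.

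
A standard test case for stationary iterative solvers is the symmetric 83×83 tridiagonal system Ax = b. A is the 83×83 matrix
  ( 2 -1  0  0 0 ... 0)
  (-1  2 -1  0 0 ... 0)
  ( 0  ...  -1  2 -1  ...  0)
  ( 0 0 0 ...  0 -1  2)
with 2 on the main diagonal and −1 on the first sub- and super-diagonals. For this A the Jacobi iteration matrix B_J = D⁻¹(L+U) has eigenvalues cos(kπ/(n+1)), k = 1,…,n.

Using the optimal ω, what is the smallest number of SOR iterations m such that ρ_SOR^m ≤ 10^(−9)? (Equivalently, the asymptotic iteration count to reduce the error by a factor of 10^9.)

[ρ_J] n=83: ρ(B_J) = cos(π/(n+1)) = cos(π/84) = 0.9993007.
√(1 − cos²(π/84)) = sin(π/84) ≈ 0.0373912.
Then 2/(1+√(1−ρ_J²)) = 2/(1+0.0373912); ω* = 2/1.0373912 = 1.9279130.
and ρ(B_{ω*}) = 1.9279130 − 1 = 0.9279130.
m ≥ 9·ln10 / (−ln 0.9279130) = 276.985; smallest integer m = 277.

m = 277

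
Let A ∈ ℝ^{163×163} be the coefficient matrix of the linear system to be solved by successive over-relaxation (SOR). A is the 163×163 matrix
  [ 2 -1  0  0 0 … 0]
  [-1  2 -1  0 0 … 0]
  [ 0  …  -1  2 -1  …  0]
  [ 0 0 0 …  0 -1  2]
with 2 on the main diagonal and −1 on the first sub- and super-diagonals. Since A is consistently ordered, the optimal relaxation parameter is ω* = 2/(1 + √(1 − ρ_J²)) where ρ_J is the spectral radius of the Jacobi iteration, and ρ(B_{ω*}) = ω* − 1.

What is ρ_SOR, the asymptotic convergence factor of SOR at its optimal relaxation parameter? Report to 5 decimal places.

B_J for the 163×163 system has eigenvalues cos(kπ/164); ρ_J = cos(π/164) = 0.99982.
root = sin(π/164) = 0.019155  (since 1−cos² = sin²).
So ω* = 2/1.019155 = 1.96241 (Young).
ρ_SOR = ω* − 1 = 1.96241 − 1 = 0.96241.

ρ_SOR = 0.96241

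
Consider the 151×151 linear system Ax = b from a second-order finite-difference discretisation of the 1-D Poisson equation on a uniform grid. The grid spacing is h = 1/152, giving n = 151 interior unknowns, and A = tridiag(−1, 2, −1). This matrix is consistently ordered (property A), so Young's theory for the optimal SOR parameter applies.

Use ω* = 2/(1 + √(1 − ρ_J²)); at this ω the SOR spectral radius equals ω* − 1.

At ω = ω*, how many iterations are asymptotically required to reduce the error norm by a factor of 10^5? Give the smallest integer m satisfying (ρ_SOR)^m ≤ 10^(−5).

½·tridiag(1,0,1) at n=151: λ_k = cos(kπ/152); max |λ| at k=1 ⇒ ρ_J = cos(π/152) ≈ 0.9997864.
root = sin(π/152) = 0.0206669  (since 1−cos² = sin²).
[ω*] 2 ÷ (1 + 0.0206669) = 2 ÷ 1.0206669 = 1.9595031.
Hence ρ(B_{ω*}) = 1.9595031 − 1 = 0.9595031.
For 5 digits: m = 5·ln10 / (−ln 0.9595031) = 11.5129/0.0413397 = 278.495; round up → m = 279.

m = 279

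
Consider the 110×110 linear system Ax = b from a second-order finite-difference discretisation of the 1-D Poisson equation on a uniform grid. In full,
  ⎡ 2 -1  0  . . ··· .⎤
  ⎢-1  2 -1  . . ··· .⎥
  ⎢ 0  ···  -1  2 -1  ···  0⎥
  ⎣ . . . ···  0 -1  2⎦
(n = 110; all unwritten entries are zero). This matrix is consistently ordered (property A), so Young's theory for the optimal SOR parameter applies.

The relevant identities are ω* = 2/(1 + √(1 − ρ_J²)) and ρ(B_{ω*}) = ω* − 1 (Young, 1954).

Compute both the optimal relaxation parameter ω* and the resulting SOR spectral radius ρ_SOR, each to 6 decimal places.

[ρ_J] n=110: ρ(B_J) = cos(π/(n+1)) = cos(π/111) = 0.999600.
√(1−ρ_J²) = |sin(π/111)| = 0.0282989
Then 2/(1+√(1−ρ_J²)) = 2/(1+0.0282989); ω* = 2/1.0282989 = 1.944960.
ρ_SOR = ω* − 1 ≈ 0.944960.

ω* = 1.944960, ρ_SOR = 0.944960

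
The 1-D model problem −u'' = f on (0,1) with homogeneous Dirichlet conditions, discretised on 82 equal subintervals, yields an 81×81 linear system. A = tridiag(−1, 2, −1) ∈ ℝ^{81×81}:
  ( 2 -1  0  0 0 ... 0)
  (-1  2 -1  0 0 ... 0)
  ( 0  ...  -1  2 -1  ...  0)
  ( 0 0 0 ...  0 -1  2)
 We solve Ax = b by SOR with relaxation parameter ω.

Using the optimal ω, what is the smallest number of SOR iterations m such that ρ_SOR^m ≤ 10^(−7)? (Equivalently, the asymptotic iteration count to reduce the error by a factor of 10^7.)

m = 211

ρ_J = max_k |cos(kπ/82)| = cos(π/82) = 0.9992662
1 − cos²(π/82) = sin²(π/82) ⇒ √(1−ρ_J²) = sin(π/82) = 0.0383027.
ω* = 2/(1 + 0.0383027) = 2/1.0383027 = 1.9262206.
ρ(B_{ω*}) = ω*−1 = 0.9262206
(0.9262206)^m ≤ 10^{−7}  ⇒  m·ln(0.9262206) ≤ −7·ln10  ⇒  m ≥ 210.302  ⇒  m = 211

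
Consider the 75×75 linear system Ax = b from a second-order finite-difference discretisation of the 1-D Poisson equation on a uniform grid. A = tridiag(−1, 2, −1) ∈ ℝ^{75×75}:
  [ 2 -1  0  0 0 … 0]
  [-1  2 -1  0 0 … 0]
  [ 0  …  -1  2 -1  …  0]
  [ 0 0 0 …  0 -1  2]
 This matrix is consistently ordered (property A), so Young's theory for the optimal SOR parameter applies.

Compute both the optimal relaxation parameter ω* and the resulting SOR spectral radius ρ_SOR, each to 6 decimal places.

ω* = 1.920630, ρ_SOR = 0.920630

n=75: λ(B_J) = 1 − λ(A)/2 = cos(kπ/76); k=1 gives ρ_J = 0.999146.
√(1−ρ_J²) = |sin(π/76)| = 0.0413250
[ω*] 2 ÷ (1 + 0.0413250) = 2 ÷ 1.0413250 = 1.920630.
ρ_SOR = ω* − 1 = 1.920630 − 1 = 0.920630.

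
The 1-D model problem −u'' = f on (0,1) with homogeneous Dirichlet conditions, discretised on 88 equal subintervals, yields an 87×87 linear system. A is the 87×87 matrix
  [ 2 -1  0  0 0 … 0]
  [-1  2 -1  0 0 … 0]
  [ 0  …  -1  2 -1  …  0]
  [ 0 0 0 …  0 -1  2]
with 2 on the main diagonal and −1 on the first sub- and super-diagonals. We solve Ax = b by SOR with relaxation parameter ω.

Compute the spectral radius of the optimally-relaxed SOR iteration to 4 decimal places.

ρ_SOR = 0.9311

spectrum of D⁻¹(L+U) = {cos(kπ/88) : 1≤k≤87}; ρ_J = cos(π/88) = 0.9994.
√(1 − cos²(π/88)) = sin(π/88) ≈ 0.03569.
ω* = 2/(1+0.03569) = 1.9311
At ω = 1.9311 every |λ(B_ω)| = ω−1, so ρ_SOR = 0.9311.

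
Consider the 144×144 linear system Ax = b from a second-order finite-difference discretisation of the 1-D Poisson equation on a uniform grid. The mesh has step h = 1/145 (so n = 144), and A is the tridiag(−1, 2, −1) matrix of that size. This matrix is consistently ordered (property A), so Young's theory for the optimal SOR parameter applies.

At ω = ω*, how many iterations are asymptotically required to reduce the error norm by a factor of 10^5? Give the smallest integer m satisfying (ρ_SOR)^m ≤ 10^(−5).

m = 266

With n=144, ρ(Jacobi) = cos(π/145) = 0.9997653.
√(1−ρ_J²) = |sin(π/145)| = 0.0216645
[ω*] 2 ÷ (1 + 0.0216645) = 2 ÷ 1.0216645 = 1.9575898.
At ω = 1.9575898 every |λ(B_ω)| = ω−1, so ρ_SOR = 0.9575898.
(0.9575898)^m ≤ 10^{−5}  ⇒  m·ln(0.9575898) ≤ −5·ln10  ⇒  m ≥ 265.667  ⇒  m = 266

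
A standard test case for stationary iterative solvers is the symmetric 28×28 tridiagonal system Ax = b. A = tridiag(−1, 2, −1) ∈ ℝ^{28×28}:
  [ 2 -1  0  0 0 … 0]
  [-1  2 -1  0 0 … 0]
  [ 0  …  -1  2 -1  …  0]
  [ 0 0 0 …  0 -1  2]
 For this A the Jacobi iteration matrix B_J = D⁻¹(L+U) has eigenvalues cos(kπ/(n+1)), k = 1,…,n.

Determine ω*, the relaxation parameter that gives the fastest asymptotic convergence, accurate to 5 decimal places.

ω* = 1.80486

[ρ_J] n=28: ρ(B_J) = cos(π/(n+1)) = cos(π/29) = 0.99414.
√(1 − cos²(π/29)) = sin(π/29) ≈ 0.108119.
Young: ω* = 2/(1+√(1−ρ_J²)) = 2/(1+0.108119) = 2/1.108119 = 1.80486.
At ω = 1.80486 every |λ(B_ω)| = ω−1, so ρ_SOR = 0.80486.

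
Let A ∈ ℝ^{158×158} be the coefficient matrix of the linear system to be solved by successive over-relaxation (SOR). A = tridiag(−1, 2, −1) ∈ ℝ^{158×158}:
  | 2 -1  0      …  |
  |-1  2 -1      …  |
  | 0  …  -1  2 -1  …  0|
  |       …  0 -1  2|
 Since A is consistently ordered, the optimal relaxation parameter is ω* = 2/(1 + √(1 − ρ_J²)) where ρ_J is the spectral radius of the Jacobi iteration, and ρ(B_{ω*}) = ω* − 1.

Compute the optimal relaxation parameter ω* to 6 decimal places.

ω* = 1.961251

n=158: λ(B_J) = 1 − λ(A)/2 = cos(kπ/159); k=1 gives ρ_J = 0.999805.
1 − cos²(π/159) = sin²(π/159) ⇒ √(1−ρ_J²) = sin(π/159) = 0.0197572.
Then 2/(1+√(1−ρ_J²)) = 2/(1+0.0197572); ω* = 2/1.0197572 = 1.961251.
ρ(B_{ω*}) = ω*−1 = 0.961251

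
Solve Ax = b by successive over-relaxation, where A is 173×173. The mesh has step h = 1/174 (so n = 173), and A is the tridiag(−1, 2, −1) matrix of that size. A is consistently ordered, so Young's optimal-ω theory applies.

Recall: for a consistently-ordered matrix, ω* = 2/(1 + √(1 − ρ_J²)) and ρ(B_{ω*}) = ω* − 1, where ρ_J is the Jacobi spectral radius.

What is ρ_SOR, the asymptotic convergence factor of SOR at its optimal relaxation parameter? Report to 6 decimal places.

ρ_SOR = 0.964532

n=173: λ(B_J) = 1 − λ(A)/2 = cos(kπ/174); k=1 gives ρ_J = 0.999837.
√(1−ρ_J²) = |sin(π/174)| = 0.0180541
ω* = 2/(1+0.0180541) = 1.964532
At ω = 1.964532 every |λ(B_ω)| = ω−1, so ρ_SOR = 0.964532.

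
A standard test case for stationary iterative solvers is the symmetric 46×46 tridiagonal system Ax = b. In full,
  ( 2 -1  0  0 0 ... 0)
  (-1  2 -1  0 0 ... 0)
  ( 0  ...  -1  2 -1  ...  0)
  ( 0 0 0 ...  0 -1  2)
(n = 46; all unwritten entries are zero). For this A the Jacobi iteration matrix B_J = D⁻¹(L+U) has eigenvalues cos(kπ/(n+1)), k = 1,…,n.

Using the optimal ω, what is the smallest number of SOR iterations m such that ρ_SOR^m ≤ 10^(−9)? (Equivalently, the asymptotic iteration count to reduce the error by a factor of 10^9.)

spectrum of D⁻¹(L+U) = {cos(kπ/47) : 1≤k≤46}; ρ_J = cos(π/47) = 0.9977669.
root = sin(π/47) = 0.0667926  (since 1−cos² = sin²).
Then 2/(1+√(1−ρ_J²)) = 2/(1+0.0667926); ω* = 2/1.0667926 = 1.8747787.
[ρ_SOR] ω* − 1 = 0.8747787.
Need (0.8747787)^m ≤ 10^(−9): m ≥ 9·ln10/|ln 0.8747787| = 20.7233/0.133784 = 154.901 ⇒ m = 155.

m = 155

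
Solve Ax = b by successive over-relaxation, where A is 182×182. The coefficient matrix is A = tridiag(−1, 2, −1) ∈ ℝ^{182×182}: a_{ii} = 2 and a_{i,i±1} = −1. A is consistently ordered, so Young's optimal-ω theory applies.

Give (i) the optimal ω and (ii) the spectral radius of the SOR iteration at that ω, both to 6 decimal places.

ω* = 1.966247, ρ_SOR = 0.966247

½·tridiag(1,0,1) at n=182: λ_k = cos(kπ/183); max |λ| at k=1 ⇒ ρ_J = cos(π/183) ≈ 0.999853.
√(1−ρ_J²) simplifies to sin(π/183) = 0.0171663.
ω* = 2/(1+0.0171663) = 1.966247
At ω = 1.966247 every |λ(B_ω)| = ω−1, so ρ_SOR = 0.966247.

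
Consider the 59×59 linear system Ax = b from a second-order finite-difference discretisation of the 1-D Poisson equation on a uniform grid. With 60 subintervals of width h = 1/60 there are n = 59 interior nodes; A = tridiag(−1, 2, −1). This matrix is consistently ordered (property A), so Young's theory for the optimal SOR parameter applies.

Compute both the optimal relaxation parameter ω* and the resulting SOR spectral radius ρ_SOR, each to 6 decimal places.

ρ_J = max_k |cos(kπ/60)| = cos(π/60) = 0.998630
root = sin(π/60) = 0.0523360  (since 1−cos² = sin²).
[ω*] 2 ÷ (1 + 0.0523360) = 2 ÷ 1.0523360 = 1.900534.
[ρ_SOR] ω* − 1 = 0.900534.

ω* = 1.900534, ρ_SOR = 0.900534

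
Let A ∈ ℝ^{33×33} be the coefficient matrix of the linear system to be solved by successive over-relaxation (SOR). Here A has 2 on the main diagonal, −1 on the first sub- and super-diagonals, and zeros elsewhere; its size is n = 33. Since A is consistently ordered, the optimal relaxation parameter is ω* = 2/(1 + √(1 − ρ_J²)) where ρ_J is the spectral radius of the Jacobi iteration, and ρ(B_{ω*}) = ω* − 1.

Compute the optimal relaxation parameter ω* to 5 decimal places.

ω* = 1.83105

spectrum of D⁻¹(L+U) = {cos(kπ/34) : 1≤k≤33}; ρ_J = cos(π/34) = 0.99573.
root = sin(π/34) = 0.092268  (since 1−cos² = sin²).
Young: ω* = 2/(1+√(1−ρ_J²)) = 2/(1+0.092268) = 2/1.092268 = 1.83105.
and ρ(B_{ω*}) = 1.83105 − 1 = 0.83105.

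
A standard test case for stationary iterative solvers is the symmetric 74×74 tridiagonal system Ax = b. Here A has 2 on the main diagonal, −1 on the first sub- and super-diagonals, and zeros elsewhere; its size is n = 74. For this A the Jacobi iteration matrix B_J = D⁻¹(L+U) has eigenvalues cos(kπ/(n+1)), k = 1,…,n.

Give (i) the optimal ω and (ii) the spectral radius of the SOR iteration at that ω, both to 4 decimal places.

ω* = 1.9196, ρ_SOR = 0.9196

spectrum of D⁻¹(L+U) = {cos(kπ/75) : 1≤k≤74}; ρ_J = cos(π/75) = 0.9991.
√(1 − cos²(π/75)) = sin(π/75) ≈ 0.04188.
ω* = 2/(1+0.04188) = 1.9196
[ρ_SOR] ω* − 1 = 0.9196.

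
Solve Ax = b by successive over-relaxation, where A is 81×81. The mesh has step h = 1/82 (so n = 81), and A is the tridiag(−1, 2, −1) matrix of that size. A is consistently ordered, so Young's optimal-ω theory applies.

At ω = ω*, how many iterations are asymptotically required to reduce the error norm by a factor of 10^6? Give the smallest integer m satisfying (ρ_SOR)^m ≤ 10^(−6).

m = 181

ρ_J = max_k |cos(kπ/82)| = cos(π/82) = 0.9992662
root = sin(π/82) = 0.0383027  (since 1−cos² = sin²).
ω* = 2/(1 + 0.0383027) = 2/1.0383027 = 1.9262206.
At ω = 1.9262206 every |λ(B_ω)| = ω−1, so ρ_SOR = 0.9262206.
6·ln10 = 13.8155; −ln(0.9262206) = 0.0766428; m = ⌈13.8155/0.0766428⌉ = ⌈180.258⌉ = 181.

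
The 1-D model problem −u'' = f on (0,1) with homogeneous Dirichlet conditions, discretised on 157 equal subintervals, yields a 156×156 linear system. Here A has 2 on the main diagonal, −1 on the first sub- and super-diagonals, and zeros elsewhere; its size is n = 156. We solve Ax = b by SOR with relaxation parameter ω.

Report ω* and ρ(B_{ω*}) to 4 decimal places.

ω* = 1.9608, ρ_SOR = 0.9608

½·tridiag(1,0,1) at n=156: λ_k = cos(kπ/157); max |λ| at k=1 ⇒ ρ_J = cos(π/157) ≈ 0.9998.
√(1−ρ_J²) simplifies to sin(π/157) = 0.02001.
ω* = 2 / (1 + 0.02001) = 2 / 1.02001 ≈ 1.9608.
and ρ(B_{ω*}) = 1.9608 − 1 = 0.9608.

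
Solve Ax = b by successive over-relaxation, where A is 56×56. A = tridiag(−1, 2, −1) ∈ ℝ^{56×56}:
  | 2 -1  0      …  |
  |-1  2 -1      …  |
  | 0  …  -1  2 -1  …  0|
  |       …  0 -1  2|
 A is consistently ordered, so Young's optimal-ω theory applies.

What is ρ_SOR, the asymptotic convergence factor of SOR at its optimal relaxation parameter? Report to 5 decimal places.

B_J for the 56×56 system has eigenvalues cos(kπ/57); ρ_J = cos(π/57) = 0.99848.
√(1−ρ_J²) simplifies to sin(π/57) = 0.055088.
ω* = 2/(1+0.055088) = 1.89558
ρ_SOR = ω* − 1 ≈ 0.89558.

ρ_SOR = 0.89558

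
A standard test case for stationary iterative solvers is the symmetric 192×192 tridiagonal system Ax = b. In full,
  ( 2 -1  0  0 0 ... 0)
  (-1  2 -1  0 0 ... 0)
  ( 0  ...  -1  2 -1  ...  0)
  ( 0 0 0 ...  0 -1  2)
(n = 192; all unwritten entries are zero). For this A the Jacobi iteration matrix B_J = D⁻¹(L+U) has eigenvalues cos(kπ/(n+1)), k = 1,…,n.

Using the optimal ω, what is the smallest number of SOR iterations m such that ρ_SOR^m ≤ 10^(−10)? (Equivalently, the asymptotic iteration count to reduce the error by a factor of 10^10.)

[ρ_J] n=192: ρ(B_J) = cos(π/(n+1)) = cos(π/193) = 0.9998675.
√(1−ρ_J²) simplifies to sin(π/193) = 0.0162770.
ω* = 2 / (1 + 0.0162770) = 2 / 1.0162770 ≈ 1.9679674.
ρ(B_{ω*}) = ω*−1 = 0.9679674
For 10 digits: m = 10·ln10 / (−ln 0.9679674) = 23.0259/0.0325569 = 707.251; round up → m = 708.

m = 708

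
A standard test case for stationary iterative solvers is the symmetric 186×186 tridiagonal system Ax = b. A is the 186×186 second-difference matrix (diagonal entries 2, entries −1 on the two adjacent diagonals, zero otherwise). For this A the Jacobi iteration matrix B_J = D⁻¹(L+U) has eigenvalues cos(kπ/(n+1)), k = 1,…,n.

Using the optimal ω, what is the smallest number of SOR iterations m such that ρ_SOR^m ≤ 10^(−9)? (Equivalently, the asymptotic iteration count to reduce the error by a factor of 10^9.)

m = 617

spectrum of D⁻¹(L+U) = {cos(kπ/187) : 1≤k≤186}; ρ_J = cos(π/187) = 0.9998589.
1 − cos²(π/187) = sin²(π/187) ⇒ √(1−ρ_J²) = sin(π/187) = 0.0167992.
ω* = 2/(1+0.0167992) = 1.9669567
ρ_SOR = ω* − 1 = 1.9669567 − 1 = 0.9669567.
Need (0.9669567)^m ≤ 10^(−9): m ≥ 9·ln10/|ln 0.9669567| = 20.7233/0.0336016 = 616.736 ⇒ m = 617.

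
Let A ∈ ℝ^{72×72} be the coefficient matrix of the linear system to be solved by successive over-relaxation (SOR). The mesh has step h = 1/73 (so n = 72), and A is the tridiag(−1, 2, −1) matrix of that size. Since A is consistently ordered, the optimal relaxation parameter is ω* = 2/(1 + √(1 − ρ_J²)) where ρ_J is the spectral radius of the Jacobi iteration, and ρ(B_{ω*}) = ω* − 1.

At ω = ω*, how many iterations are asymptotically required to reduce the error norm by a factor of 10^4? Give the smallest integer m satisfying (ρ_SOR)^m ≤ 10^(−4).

m = 107

ρ_J = max_k |cos(kπ/73)| = cos(π/73) = 0.9990741
root = sin(π/73) = 0.0430222  (since 1−cos² = sin²).
ω* = 2/(1+0.0430222) = 1.9175047
[ρ_SOR] ω* − 1 = 0.9175047.
(0.9175047)^m ≤ 10^{−4}  ⇒  m·ln(0.9175047) ≤ −4·ln10  ⇒  m ≥ 106.976  ⇒  m = 107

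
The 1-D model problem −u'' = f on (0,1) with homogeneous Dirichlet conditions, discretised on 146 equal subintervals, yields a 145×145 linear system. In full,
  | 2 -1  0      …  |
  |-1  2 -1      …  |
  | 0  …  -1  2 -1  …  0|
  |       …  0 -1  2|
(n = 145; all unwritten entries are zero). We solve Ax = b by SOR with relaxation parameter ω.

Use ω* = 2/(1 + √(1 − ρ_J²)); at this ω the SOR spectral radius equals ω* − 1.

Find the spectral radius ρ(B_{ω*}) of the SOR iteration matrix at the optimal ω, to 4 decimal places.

ρ_SOR = 0.9579

B_J for the 145×145 system has eigenvalues cos(kπ/146); ρ_J = cos(π/146) = 0.9998.
√(1 − cos²(π/146)) = sin(π/146) ≈ 0.02152.
[ω*] 2 ÷ (1 + 0.02152) = 2 ÷ 1.02152 = 1.9579.
[ρ_SOR] ω* − 1 = 0.9579.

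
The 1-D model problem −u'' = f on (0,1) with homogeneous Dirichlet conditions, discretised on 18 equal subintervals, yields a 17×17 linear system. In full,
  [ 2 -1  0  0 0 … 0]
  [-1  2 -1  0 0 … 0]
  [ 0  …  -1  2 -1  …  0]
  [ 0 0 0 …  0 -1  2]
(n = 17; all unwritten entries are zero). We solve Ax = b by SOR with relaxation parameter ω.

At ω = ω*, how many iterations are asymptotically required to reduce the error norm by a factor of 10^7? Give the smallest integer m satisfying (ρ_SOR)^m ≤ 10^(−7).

B_J for the 17×17 system has eigenvalues cos(kπ/18); ρ_J = cos(π/18) = 0.9848078.
1 − cos²(π/18) = sin²(π/18) ⇒ √(1−ρ_J²) = sin(π/18) = 0.1736482.
ω* = 2/(1+0.1736482) = 1.7040882
ρ(B_{ω*}) = ω*−1 = 0.7040882
For 7 digits: m = 7·ln10 / (−ln 0.7040882) = 16.1181/0.350852 = 45.940; round up → m = 46.

m = 46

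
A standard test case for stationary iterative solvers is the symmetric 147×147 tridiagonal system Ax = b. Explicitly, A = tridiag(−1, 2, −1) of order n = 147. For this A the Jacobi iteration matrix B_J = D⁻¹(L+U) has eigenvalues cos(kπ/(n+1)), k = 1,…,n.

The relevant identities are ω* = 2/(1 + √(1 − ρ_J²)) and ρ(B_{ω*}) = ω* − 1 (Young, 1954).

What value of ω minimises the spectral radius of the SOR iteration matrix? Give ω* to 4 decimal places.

ω* = 1.9584

n=147: λ(B_J) = 1 − λ(A)/2 = cos(kπ/148); k=1 gives ρ_J = 0.9998.
√(1−ρ_J²) simplifies to sin(π/148) = 0.02123.
Young: ω* = 2/(1+√(1−ρ_J²)) = 2/(1+0.02123) = 2/1.02123 = 1.9584.
ρ_SOR = ω* − 1 = 1.9584 − 1 = 0.9584.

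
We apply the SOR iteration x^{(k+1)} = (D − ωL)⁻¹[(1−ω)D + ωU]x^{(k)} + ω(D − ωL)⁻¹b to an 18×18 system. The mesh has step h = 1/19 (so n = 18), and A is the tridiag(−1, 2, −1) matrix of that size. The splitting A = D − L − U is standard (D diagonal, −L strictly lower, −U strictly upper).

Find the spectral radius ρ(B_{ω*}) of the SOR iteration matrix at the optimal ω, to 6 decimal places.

spectrum of D⁻¹(L+U) = {cos(kπ/19) : 1≤k≤18}; ρ_J = cos(π/19) = 0.986361.
√(1−ρ_J²) = |sin(π/19)| = 0.1645946
Then 2/(1+√(1−ρ_J²)) = 2/(1+0.1645946); ω* = 2/1.1645946 = 1.717336.
ρ_SOR = ω* − 1 = 1.717336 − 1 = 0.717336.

ρ_SOR = 0.717336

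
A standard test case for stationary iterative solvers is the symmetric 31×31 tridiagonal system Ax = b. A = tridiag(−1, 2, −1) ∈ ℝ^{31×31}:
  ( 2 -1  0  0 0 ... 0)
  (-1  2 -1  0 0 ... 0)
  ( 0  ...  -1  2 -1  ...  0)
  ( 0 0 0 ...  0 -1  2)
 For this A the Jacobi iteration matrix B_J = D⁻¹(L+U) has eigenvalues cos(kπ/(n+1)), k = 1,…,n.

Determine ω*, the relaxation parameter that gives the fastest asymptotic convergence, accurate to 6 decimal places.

n=31: λ(B_J) = 1 − λ(A)/2 = cos(kπ/32); k=1 gives ρ_J = 0.995185.
root = sin(π/32) = 0.0980171  (since 1−cos² = sin²).
Young: ω* = 2/(1+√(1−ρ_J²)) = 2/(1+0.0980171) = 2/1.0980171 = 1.821465.
Hence ρ(B_{ω*}) = 1.821465 − 1 = 0.821465.

ω* = 1.821465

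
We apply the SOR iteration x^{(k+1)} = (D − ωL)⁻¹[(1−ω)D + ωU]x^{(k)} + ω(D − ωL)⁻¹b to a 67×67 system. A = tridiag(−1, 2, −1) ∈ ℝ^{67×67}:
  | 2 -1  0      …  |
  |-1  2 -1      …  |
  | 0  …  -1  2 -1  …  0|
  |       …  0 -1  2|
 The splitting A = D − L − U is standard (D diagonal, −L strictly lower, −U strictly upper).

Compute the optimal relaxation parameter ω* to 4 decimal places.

ω* = 1.9117

½·tridiag(1,0,1) at n=67: λ_k = cos(kπ/68); max |λ| at k=1 ⇒ ρ_J = cos(π/68) ≈ 0.9989.
root = sin(π/68) = 0.04618  (since 1−cos² = sin²).
Then 2/(1+√(1−ρ_J²)) = 2/(1+0.04618); ω* = 2/1.04618 = 1.9117.
ρ_SOR = ω* − 1 ≈ 0.9117.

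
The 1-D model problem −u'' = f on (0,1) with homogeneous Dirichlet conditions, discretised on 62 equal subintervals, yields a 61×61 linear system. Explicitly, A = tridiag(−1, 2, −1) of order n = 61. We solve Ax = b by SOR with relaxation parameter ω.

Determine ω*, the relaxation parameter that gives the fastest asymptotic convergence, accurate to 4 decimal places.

ρ_J = max_k |cos(kπ/62)| = cos(π/62) = 0.9987
1 − cos²(π/62) = sin²(π/62) ⇒ √(1−ρ_J²) = sin(π/62) = 0.05065.
So ω* = 2/1.05065 = 1.9036 (Young).
[ρ_SOR] ω* − 1 = 0.9036.

ω* = 1.9036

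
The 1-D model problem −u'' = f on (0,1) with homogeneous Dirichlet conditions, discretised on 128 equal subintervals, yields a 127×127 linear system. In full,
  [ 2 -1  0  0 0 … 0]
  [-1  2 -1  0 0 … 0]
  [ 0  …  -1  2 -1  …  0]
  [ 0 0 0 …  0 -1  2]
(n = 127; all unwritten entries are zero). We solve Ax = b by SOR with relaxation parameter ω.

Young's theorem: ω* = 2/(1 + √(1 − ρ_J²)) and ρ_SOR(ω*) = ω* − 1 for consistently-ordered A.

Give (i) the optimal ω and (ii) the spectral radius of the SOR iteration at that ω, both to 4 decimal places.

½·tridiag(1,0,1) at n=127: λ_k = cos(kπ/128); max |λ| at k=1 ⇒ ρ_J = cos(π/128) ≈ 0.9997.
1 − cos²(π/128) = sin²(π/128) ⇒ √(1−ρ_J²) = sin(π/128) = 0.02454.
[ω*] 2 ÷ (1 + 0.02454) = 2 ÷ 1.02454 = 1.9521.
ρ(B_{ω*}) = ω*−1 = 0.9521

ω* = 1.9521, ρ_SOR = 0.9521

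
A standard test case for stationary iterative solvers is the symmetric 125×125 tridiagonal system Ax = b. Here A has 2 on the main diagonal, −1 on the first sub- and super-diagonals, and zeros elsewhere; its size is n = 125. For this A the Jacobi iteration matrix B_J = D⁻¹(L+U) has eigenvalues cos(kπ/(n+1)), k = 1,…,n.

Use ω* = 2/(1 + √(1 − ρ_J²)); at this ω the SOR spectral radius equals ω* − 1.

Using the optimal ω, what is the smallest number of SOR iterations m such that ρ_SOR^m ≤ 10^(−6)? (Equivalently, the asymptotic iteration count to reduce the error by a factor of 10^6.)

m = 278

ρ_J = max_k |cos(kπ/126)| = cos(π/126) = 0.9996892
root = sin(π/126) = 0.0249307  (since 1−cos² = sin²).
So ω* = 2/1.0249307 = 1.9513514 (Young).
ρ_SOR = ω* − 1 = 1.9513514 − 1 = 0.9513514.
ρ_SOR^m ≤ 10^(−6) ⇔ m ≥ 6·ln10/(−ln 0.9513514) = 13.8155/0.0498718 = 277.020; m = ⌈277.020⌉ = 278.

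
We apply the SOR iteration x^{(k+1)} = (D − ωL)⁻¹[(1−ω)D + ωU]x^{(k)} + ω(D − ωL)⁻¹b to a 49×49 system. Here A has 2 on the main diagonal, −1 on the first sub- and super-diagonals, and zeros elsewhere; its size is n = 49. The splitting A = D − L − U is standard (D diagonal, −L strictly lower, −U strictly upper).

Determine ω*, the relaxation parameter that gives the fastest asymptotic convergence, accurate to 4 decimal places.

ω* = 1.8818

With n=49, ρ(Jacobi) = cos(π/50) = 0.9980.
√(1−ρ_J²) simplifies to sin(π/50) = 0.06279.
ω* = 2/(1 + 0.06279) = 2/1.06279 = 1.8818.
Hence ρ(B_{ω*}) = 1.8818 − 1 = 0.8818.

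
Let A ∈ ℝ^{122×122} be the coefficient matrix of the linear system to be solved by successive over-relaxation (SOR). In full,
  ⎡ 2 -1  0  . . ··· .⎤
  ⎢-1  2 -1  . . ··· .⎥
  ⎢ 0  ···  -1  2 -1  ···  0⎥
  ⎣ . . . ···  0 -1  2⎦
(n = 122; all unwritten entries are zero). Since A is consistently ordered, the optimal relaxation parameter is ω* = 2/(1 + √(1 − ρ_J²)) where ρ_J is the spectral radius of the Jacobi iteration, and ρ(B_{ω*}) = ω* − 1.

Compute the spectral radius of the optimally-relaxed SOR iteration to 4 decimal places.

ρ_SOR = 0.9502

½·tridiag(1,0,1) at n=122: λ_k = cos(kπ/123); max |λ| at k=1 ⇒ ρ_J = cos(π/123) ≈ 0.9997.
√(1 − cos²(π/123)) = sin(π/123) ≈ 0.02554.
Young: ω* = 2/(1+√(1−ρ_J²)) = 2/(1+0.02554) = 2/1.02554 = 1.9502.
and ρ(B_{ω*}) = 1.9502 − 1 = 0.9502.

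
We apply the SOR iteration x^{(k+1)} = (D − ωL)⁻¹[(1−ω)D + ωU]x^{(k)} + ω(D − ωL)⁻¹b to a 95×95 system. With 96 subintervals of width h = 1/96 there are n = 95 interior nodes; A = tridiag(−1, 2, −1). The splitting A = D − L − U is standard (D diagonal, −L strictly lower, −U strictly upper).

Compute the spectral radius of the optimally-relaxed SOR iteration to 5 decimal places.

ρ_SOR = 0.93664

B_J for the 95×95 system has eigenvalues cos(kπ/96); ρ_J = cos(π/96) = 0.99946.
1 − cos²(π/96) = sin²(π/96) ⇒ √(1−ρ_J²) = sin(π/96) = 0.032719.
Young: ω* = 2/(1+√(1−ρ_J²)) = 2/(1+0.032719) = 2/1.032719 = 1.93664.
ρ_SOR = ω* − 1 ≈ 0.93664.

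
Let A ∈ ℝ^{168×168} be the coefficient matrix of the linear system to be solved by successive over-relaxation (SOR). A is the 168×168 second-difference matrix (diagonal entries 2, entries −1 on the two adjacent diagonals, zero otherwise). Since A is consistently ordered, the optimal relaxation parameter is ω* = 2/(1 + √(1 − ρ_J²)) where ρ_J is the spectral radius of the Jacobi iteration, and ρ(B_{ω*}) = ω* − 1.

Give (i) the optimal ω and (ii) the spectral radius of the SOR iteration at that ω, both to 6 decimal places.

ω* = 1.963502, ρ_SOR = 0.963502

ρ_J = max_k |cos(kπ/169)| = cos(π/169) = 0.999827
root = sin(π/169) = 0.0185882  (since 1−cos² = sin²).
ω* = 2 / (1 + 0.0185882) = 2 / 1.0185882 ≈ 1.963502.
At ω = 1.963502 every |λ(B_ω)| = ω−1, so ρ_SOR = 0.963502.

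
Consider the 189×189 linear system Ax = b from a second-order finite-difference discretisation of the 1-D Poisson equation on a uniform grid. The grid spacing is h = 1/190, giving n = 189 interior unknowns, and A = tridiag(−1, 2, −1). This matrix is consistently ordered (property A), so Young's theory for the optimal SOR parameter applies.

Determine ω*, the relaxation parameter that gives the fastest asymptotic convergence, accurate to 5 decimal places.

ω* = 1.96747

ρ_J = max_k |cos(kπ/190)| = cos(π/190) = 0.99986
√(1−ρ_J²) simplifies to sin(π/190) = 0.016534.
Then 2/(1+√(1−ρ_J²)) = 2/(1+0.016534); ω* = 2/1.016534 = 1.96747.
and ρ(B_{ω*}) = 1.96747 − 1 = 0.96747.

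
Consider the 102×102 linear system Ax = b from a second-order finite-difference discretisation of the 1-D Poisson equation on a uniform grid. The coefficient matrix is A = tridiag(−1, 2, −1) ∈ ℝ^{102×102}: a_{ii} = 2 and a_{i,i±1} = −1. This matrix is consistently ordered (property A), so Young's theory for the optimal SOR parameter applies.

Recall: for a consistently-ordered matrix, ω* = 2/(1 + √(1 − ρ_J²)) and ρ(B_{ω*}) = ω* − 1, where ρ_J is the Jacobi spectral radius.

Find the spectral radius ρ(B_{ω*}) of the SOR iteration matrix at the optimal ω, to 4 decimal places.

ρ_SOR = 0.9408

With n=102, ρ(Jacobi) = cos(π/103) = 0.9995.
1 − cos²(π/103) = sin²(π/103) ⇒ √(1−ρ_J²) = sin(π/103) = 0.03050.
So ω* = 2/1.03050 = 1.9408 (Young).
ρ_SOR = ω* − 1 ≈ 0.9408.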